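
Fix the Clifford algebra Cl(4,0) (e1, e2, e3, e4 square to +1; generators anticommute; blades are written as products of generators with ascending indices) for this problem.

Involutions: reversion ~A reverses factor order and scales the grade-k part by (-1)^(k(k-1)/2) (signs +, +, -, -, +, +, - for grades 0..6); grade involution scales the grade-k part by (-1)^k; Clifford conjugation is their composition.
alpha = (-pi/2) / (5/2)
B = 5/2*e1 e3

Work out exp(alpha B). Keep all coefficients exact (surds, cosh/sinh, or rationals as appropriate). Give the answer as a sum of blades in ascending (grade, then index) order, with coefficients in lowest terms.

B^2 = (5/2)^2*(e1 e3)^2 = 25/4*(-1) = -25/4 (a basis 2-blade squares to minus the product of its generators' squares).
B^2 = -25/4 — B^2 < 0, so the exponential closes trigonometrically: l = 5/2, alpha*l = -pi/2, so exp(alpha B) = cos(-pi/2) + (sin(-pi/2)/(5/2))*B = 0 + (-2/5)*B.
Answer: -e1 e3


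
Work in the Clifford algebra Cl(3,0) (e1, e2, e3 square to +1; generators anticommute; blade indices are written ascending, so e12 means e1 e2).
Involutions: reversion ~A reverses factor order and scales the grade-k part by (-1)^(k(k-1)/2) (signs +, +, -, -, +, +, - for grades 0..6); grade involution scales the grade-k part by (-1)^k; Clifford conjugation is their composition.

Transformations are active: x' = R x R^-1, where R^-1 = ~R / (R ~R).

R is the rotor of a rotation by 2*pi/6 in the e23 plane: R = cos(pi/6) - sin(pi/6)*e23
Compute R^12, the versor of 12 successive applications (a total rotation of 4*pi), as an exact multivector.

Half-angle bookkeeping: 12 applications in e23 add up to rotor phase 12*pi/6 = 2*pi, so R^12 = cos(2*pi) - sin(2*pi)*e23.
cos(2*pi) = 1 and sin(2*pi) = 0, so R^12 = 1. The total rotation 4*pi is 2 full turns, so every vector returns to itself, yet the rotor is +1, back on the identity sheet (an even number of 2*pi turns).
Answer: 1


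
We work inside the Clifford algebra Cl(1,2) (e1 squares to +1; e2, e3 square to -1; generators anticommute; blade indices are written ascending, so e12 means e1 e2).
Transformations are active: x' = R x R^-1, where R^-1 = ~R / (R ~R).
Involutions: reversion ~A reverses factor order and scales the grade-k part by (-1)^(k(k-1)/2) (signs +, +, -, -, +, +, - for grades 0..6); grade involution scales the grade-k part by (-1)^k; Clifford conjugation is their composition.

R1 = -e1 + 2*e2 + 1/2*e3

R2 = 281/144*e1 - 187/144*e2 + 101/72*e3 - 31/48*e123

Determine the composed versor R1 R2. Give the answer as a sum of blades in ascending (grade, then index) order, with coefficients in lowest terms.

Distribute over the terms of R1 (each basis-blade product reordered to ascending indices, repeated generators contracted through their squares):
(-e1) R2 = -281/144 + 187/144*e12 - 101/72*e13 + 31/48*e23
(2*e2) R2 = 187/72 - 281/72*e12 - 31/24*e13 + 101/36*e23
(1/2*e3) R2 = -101/144 + 31/96*e12 - 281/288*e13 + 187/288*e23
Summing the partial products and collecting blades:
Answer: -1/18 - 73/32*e12 - 1057/288*e13 + 1181/288*e23


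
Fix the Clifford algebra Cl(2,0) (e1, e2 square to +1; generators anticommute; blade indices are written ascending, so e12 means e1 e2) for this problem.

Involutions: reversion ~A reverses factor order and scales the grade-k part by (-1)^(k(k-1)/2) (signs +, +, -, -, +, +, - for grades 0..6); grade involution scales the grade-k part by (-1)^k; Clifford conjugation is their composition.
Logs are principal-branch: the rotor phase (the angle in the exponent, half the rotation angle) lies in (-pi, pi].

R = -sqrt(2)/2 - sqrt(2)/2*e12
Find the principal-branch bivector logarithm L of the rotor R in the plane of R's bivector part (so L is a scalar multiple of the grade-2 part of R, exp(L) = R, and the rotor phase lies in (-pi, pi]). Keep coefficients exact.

The scalar part of R is -sqrt(2)/2, which fixes the principal-branch rotor phase; the unit plane is then the bivector part divided by the sine of that phase, and L is that plane scaled by the phase.
Concretely: cos(phase) = -sqrt(2)/2 gives phase = ±3*pi/4, and since phase/sin(phase) is even the sign is immaterial: L = (phase/sin(phase)) * <R>_2 = (3*sqrt(2)*pi/4) * <R>_2.
Answer: -3*pi/4*e12


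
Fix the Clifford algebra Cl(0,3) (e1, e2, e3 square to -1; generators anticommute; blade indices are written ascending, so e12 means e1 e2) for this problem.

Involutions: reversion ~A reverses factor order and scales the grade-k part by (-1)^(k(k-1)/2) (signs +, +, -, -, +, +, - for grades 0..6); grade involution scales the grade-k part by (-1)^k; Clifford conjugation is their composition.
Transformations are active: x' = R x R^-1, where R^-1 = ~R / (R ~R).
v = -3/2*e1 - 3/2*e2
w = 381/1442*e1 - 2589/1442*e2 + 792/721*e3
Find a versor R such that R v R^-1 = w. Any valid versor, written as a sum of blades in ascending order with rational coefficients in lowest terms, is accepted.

Here q(v) = q(w) = -9/2; the classical choice R = v + w = -891/721*e1 - 2376/721*e2 + 792/721*e3 then realises v -> w under the sandwich.
Answer: -891/721*e1 - 2376/721*e2 + 792/721*e3


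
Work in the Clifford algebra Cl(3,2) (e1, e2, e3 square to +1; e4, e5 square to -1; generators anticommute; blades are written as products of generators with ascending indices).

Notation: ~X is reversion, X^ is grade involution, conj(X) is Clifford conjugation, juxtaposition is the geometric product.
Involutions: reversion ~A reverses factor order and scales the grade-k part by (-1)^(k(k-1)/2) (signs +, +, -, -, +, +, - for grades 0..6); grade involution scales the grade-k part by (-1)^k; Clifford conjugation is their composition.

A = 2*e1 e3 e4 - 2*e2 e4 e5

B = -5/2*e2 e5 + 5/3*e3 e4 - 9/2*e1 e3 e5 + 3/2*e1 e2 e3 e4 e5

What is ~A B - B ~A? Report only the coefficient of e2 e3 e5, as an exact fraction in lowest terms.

first term: -10/3*e1 + 5*e4 + 3*e1 e3 - 3*e2 e5 - 9*e4 e5 + 10/3*e2 e3 e5 - 9*e1 e2 e3 e4 + 5*e1 e2 e3 e4 e5
second term: -10/3*e1 + 5*e4 + 3*e1 e3 - 3*e2 e5 + 9*e4 e5 - 10/3*e2 e3 e5 - 9*e1 e2 e3 e4 + 5*e1 e2 e3 e4 e5
Answer: 20/3


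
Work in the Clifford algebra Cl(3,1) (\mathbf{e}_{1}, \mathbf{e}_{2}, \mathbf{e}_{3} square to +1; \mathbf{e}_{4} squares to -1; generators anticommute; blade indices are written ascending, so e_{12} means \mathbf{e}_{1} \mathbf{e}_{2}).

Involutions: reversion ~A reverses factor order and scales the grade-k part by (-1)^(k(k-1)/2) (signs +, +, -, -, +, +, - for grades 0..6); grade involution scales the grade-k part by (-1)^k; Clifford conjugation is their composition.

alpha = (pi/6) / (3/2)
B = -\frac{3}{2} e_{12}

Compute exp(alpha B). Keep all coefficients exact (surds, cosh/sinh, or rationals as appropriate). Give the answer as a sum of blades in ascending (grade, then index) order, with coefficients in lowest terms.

B^2 = (-\frac{3}{2})^2*(e_{12})^2 = \frac{9}{4}*(-1) = -\frac{9}{4} (a basis 2-blade squares to minus the product of its generators' squares).
B^2 = -\frac{9}{4} — a negative square means the series sums to a rotation: l = \frac{3}{2}, alpha*l = \frac{\pi}{6}, so exp(alpha B) = cos(\frac{\pi}{6}) + (sin(\frac{\pi}{6})/(\frac{3}{2}))*B = \frac{\sqrt{3}}{2} + (\frac{1}{3})*B.
Answer: \frac{\sqrt{3}}{2} - \frac{1}{2} e_{12}


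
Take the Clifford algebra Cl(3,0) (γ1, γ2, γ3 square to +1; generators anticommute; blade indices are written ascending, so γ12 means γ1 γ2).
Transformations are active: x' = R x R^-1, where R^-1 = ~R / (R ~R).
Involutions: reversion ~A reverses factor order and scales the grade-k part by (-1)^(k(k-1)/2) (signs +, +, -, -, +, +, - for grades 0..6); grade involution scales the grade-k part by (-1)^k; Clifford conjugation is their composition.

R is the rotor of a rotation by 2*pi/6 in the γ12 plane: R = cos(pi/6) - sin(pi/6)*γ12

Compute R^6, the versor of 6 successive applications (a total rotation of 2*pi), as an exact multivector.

Half-angle bookkeeping: 6 applications in γ12 add up to rotor phase 6*pi/6 = pi, so R^6 = cos(pi) - sin(pi)*γ12.
cos(pi) = -1 and sin(pi) = 0, so R^6 = -1. The total rotation 2*pi is 1 full turn, so every vector returns to itself, yet the rotor is -1, on the OTHER sheet of the double cover (an odd number of 2*pi turns).
Answer: -1


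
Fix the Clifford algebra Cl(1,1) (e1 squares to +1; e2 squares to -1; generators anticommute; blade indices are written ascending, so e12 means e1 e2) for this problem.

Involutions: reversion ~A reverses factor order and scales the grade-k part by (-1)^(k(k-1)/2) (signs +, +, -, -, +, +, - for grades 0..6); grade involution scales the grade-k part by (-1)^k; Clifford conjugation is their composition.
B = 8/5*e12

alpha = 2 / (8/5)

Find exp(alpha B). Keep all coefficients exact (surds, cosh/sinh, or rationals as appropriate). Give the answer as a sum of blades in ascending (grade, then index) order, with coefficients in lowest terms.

B^2 = (8/5)^2*(e12)^2 = 64/25*(+1) = 64/25 (a basis 2-blade squares to minus the product of its generators' squares).
B^2 = 64/25 — the positive square puts this in the hyperbolic regime; l = 8/5, alpha*l = 2, so exp(alpha B) = cosh(2) + (sinh(2)/(8/5))*B = cosh(2) + (5*sinh(2)/8)*B.
Answer: cosh(2) + sinh(2)*e12


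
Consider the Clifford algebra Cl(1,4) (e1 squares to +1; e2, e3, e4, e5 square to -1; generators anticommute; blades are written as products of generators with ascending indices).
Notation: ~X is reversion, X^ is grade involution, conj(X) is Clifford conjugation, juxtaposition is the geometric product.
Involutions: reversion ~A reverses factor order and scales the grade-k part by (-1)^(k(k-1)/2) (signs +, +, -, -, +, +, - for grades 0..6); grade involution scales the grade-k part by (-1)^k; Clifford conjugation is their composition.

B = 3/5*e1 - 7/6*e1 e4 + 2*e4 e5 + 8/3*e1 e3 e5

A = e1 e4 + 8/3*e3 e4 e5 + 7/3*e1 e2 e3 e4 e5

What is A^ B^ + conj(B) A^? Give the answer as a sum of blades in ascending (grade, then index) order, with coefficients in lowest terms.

first term: -7/6 + 16/3*e3 + 3/5*e4 - 64/9*e1 e4 - 2*e1 e5 + 56/9*e2 e4 + 14/3*e1 e2 e3 - 28/9*e1 e3 e5 + 49/18*e2 e3 e5 - 8/3*e3 e4 e5 - 8/5*e1 e3 e4 e5 + 7/5*e2 e3 e4 e5
second term: 7/6 - 16/3*e3 - 3/5*e4 - 64/9*e1 e4 - 2*e1 e5 - 56/9*e2 e4 - 14/3*e1 e2 e3 - 28/9*e1 e3 e5 - 49/18*e2 e3 e5 - 8/3*e3 e4 e5 + 8/5*e1 e3 e4 e5 + 7/5*e2 e3 e4 e5
Answer: -128/9*e1 e4 - 4*e1 e5 - 56/9*e1 e3 e5 - 16/3*e3 e4 e5 + 14/5*e2 e3 e4 e5


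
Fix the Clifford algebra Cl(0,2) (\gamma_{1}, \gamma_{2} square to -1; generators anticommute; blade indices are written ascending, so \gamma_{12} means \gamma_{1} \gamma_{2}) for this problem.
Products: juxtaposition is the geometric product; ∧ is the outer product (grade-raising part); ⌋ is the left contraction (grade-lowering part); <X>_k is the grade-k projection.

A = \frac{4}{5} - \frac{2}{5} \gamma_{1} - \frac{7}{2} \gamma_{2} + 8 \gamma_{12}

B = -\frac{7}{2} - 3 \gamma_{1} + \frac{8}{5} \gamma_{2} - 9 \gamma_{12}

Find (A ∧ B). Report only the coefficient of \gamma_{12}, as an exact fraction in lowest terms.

step 1: -\frac{14}{5} - \gamma_{1} + \frac{1353}{100} \gamma_{2} - \frac{2317}{50} \gamma_{12}
Answer: -\frac{2317}{50}


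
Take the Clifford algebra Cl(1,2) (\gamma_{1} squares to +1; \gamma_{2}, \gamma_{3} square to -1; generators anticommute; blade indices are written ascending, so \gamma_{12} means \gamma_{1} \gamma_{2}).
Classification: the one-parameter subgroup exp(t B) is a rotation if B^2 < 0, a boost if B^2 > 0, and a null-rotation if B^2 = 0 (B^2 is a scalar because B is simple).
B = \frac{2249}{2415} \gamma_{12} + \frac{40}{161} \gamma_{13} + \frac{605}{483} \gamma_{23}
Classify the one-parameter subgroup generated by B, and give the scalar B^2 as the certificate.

B^2 term by term: the squares give (\frac{2249}{2415})^2*(\gamma_{12})^2 + (\frac{40}{161})^2*(\gamma_{13})^2 + (\frac{605}{483})^2*(\gamma_{23})^2 = \frac{5058001}{5832225}*(+1) + \frac{1600}{25921}*(+1) + \frac{366025}{233289}*(-1) = -\frac{16}{25} (each basis 2-blade squares to minus the product of its generators' squares); cross terms between blades sharing an index anticommute and cancel. So B^2 = -\frac{16}{25}.
Answer: rotation, certificate B^2 = -\frac{16}{25}. Key observation: B^2 = -\frac{16}{25} is a conjugation invariant, so its sign decides the class regardless of the surface form of B.


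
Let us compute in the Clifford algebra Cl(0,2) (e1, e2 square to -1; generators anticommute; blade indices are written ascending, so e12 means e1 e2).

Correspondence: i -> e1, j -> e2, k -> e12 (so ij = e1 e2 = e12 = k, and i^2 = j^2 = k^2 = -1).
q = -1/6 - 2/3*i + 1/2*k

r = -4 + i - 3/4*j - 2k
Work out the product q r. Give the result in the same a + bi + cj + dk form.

In blades: q = -1/6 - 2/3*e1 + 1/2*e12, r = -4 + e1 - 3/4*e2 - 2*e12.
Distribute q over r term by term (generator squares from the signature, products reordered to ascending indices): (-1/6)*r = 2/3 - 1/6*e1 + 1/8*e2 + 1/3*e12; (-2/3*e1)*r = 2/3 + 8/3*e1 - 4/3*e2 + 1/2*e12; (1/2*e12)*r = 1 + 3/8*e1 + 1/2*e2 - 2*e12.
Sum: 7/3 + 23/8*e1 - 17/24*e2 - 7/6*e12; translating back through the correspondence:
Answer: 7/3 + 23/8*i - 17/24*j - 7/6*k


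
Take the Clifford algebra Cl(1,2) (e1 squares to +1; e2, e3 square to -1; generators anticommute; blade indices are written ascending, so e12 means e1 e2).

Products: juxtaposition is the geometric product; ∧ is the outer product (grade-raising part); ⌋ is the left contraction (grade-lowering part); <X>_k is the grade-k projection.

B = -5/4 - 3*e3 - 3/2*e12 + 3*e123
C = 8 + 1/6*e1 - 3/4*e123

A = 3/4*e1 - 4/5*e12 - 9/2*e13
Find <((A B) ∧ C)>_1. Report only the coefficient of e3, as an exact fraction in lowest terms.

step 1: 6/5 - 231/16*e1 + 99/8*e2 - 12/5*e3 + e12 + 27/8*e13 + 9*e23 + 12/5*e123
step 2: 48/5 - 1153/10*e1 + 99*e2 - 96/5*e3 + 95/16*e12 + 137/5*e13 + 72*e23 + 99/5*e123
step 3: -1153/10*e1 + 99*e2 - 96/5*e3
Answer: -96/5


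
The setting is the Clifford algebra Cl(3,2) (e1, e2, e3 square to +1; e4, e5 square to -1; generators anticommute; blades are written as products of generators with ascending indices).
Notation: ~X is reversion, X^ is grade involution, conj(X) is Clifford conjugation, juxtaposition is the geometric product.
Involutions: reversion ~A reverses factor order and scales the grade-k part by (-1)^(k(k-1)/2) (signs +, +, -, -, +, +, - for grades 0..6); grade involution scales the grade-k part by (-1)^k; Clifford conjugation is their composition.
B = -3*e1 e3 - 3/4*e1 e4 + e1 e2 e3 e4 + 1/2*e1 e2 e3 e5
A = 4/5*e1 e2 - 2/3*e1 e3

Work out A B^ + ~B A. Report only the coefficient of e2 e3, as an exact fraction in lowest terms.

first term: -2 + 12/5*e2 e3 - 1/15*e2 e4 - 1/3*e2 e5 - 13/10*e3 e4 - 2/5*e3 e5
second term: 2 + 12/5*e2 e3 - 1/15*e2 e4 - 1/3*e2 e5 - 13/10*e3 e4 - 2/5*e3 e5
Answer: 24/5


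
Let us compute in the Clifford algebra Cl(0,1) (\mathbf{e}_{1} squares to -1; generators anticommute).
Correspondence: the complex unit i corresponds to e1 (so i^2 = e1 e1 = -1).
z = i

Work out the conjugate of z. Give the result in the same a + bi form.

In blades: z = e_{1}.
Conjugation here is Clifford conjugation: the scalar is fixed and the grade-1 and grade-2 blades all flip sign, giving -e_{1}; translating back:
Answer: -i


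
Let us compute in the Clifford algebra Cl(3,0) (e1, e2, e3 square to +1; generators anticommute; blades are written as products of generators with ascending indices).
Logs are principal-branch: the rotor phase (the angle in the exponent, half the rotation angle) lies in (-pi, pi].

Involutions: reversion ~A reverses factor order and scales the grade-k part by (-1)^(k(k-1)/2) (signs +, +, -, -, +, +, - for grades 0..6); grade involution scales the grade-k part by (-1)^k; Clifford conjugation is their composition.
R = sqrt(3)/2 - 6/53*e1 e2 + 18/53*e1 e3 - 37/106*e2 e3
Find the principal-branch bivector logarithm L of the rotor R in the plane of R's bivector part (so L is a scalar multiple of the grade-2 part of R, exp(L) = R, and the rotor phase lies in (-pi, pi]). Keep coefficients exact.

The scalar part of R is sqrt(3)/2, so the principal-branch rotor phase is pinned; divide the bivector part by its sine to get the unit plane — L is the phase times that plane.
Concretely: cos(phase) = sqrt(3)/2 gives phase = ±pi/6, and since phase/sin(phase) is even the sign is immaterial: L = (phase/sin(phase)) * <R>_2 = (pi/3) * <R>_2.
Answer: -2*pi/53*e1 e2 + 6*pi/53*e1 e3 - 37*pi/318*e2 e3


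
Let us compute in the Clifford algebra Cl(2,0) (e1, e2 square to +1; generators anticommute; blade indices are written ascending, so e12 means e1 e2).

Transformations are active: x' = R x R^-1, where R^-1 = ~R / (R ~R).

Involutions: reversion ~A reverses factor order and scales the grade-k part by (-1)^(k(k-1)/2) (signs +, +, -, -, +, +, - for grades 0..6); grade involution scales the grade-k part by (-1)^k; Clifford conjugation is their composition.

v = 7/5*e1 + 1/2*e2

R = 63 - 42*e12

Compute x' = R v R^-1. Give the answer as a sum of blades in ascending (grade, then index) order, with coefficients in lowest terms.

~R = 63 + 42*e12, and R ~R = 5733, so R^-1 = ~R / (5733).
R v = 336/5*e1 + 903/10*e2
Answer: 1/13*e1 + 193/130*e2


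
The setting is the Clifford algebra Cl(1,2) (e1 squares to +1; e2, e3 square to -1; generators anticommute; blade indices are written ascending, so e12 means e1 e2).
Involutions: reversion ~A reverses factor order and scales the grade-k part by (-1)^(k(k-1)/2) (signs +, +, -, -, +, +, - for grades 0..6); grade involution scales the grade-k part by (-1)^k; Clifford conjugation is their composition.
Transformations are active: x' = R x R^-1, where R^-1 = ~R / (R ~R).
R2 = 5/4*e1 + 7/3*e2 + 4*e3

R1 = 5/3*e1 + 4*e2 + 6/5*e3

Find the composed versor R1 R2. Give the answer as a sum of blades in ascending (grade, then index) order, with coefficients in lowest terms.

Distribute over the terms of R1 (each basis-blade product reordered to ascending indices, repeated generators contracted through their squares):
(5/3*e1) R2 = 25/12 + 35/9*e12 + 20/3*e13
(4*e2) R2 = -28/3 - 5*e12 + 16*e23
(6/5*e3) R2 = -24/5 - 3/2*e13 - 14/5*e23
Summing the partial products and collecting blades:
Answer: -241/20 - 10/9*e12 + 31/6*e13 + 66/5*e23


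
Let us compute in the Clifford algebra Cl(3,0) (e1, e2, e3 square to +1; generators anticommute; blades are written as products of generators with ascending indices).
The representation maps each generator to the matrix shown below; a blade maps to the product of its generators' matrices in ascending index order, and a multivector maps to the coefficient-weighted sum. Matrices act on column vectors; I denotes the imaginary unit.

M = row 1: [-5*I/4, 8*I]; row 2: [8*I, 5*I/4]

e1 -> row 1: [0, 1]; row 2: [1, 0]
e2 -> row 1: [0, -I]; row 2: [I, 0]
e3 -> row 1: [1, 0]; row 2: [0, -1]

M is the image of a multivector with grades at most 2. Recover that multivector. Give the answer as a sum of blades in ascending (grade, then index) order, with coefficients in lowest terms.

Method: 1, rho(e1), rho(e2), rho(e3) form a trace-orthogonal basis of the 2x2 complex matrices (tr(X Y) = 2 if X = Y, else 0), so M = m0*1 + m1*rho(e1) + m2*rho(e2) + m3*rho(e3) with m0 = tr(M)/2 = 0, m1 = tr(M rho(e1))/2 = 8*I, m2 = tr(M rho(e2))/2 = 0, m3 = tr(M rho(e3))/2 = -5*I/4.
Multiplying table entries, the bivector images are rho(e1 e2) = I*rho(e3), rho(e1 e3) = -I*rho(e2), rho(e2 e3) = I*rho(e1); with real blade coefficients the real parts of m0..m3 are the coefficients of 1, e1, e2, e3 and the imaginary parts give the bivectors (e2 e3: Im m1, e1 e3: -Im m2, e1 e2: Im m3).
Answer: -5/4*e1 e2 + 8*e2 e3


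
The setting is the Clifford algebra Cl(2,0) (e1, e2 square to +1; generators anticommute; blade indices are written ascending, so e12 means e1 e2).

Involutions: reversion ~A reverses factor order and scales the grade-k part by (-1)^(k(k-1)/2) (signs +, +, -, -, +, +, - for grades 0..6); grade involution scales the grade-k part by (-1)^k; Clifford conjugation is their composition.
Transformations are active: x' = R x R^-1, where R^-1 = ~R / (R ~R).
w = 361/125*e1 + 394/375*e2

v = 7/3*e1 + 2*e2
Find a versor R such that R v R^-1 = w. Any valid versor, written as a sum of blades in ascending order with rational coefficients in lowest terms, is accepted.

A norm check does it: q(v) = q(w) = 85/9, hence R = v + w = 1958/375*e1 + 1144/375*e2 realises the map — parallel part kept, (v - w)/2 negated, v carried to w.
Answer: 1958/375*e1 + 1144/375*e2


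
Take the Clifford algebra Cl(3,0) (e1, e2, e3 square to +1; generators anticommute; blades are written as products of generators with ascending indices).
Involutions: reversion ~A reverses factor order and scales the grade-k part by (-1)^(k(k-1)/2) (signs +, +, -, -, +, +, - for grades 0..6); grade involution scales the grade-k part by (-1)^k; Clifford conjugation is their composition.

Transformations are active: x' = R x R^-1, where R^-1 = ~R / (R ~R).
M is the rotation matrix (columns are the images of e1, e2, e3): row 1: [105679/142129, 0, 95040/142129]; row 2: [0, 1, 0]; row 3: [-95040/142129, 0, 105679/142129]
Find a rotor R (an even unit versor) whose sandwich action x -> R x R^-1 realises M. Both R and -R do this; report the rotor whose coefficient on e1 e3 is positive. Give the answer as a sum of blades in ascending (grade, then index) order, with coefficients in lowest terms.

Method: write R = a + b12*e1 e2 + b13*e1 e3 + b23*e2 e3 with a^2 + b12^2 + b13^2 + b23^2 = 1 (so R^-1 = ~R). Expanding the columns R e_j ~R gives tr M = 4a^2 - 1 and, from the antisymmetric part, M21 - M12 = -4a*b12, M13 - M31 = 4a*b13, M32 - M23 = -4a*b23.
Here tr M = 353487/142129, so a^2 = (1 + tr M)/4 = 123904/142129 and a = ±352/377. Taking a = 352/377: M21 - M12 = 0, M13 - M31 = 190080/142129, M32 - M23 = 0, giving b12 = 0, b13 = 135/377, b23 = 0, i.e. R = 352/377 + 135/377*e1 e3.
Its e1 e3 coefficient is already positive.
Answer: 352/377 + 135/377*e1 e3. Key observation: the double cover Spin(3) -> SO(3) sends R and -R to the same matrix (trace 353487/142129 here), so the stated sign of the e1 e3 coefficient is what selects one sheet.


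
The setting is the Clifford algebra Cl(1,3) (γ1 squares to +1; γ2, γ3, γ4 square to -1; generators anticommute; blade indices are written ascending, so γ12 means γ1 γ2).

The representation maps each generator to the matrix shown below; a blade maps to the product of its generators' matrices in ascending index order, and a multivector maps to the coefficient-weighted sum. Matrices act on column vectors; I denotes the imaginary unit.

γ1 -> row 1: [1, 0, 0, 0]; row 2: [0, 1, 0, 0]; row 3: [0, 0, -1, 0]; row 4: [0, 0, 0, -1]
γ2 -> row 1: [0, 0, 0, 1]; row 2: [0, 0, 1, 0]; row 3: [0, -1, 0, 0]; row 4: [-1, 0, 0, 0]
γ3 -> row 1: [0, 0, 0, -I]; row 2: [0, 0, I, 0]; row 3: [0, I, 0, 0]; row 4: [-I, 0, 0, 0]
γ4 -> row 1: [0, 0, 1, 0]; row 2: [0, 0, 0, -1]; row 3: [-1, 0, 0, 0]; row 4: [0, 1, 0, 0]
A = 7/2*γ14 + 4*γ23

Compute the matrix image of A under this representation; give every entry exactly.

Bivector images (products of the table entries): rho(γ14) = rho(γ1)rho(γ4) = row 1: [0, 0, 1, 0]; row 2: [0, 0, 0, -1]; row 3: [1, 0, 0, 0]; row 4: [0, -1, 0, 0]; rho(γ23) = rho(γ2)rho(γ3) = row 1: [-I, 0, 0, 0]; row 2: [0, I, 0, 0]; row 3: [0, 0, -I, 0]; row 4: [0, 0, 0, I].
M = (7/2)*rho(γ14) + (4)*rho(γ23), summed entrywise:
Answer: row 1: [-4*I, 0, 7/2, 0]; row 2: [0, 4*I, 0, -7/2]; row 3: [7/2, 0, -4*I, 0]; row 4: [0, -7/2, 0, 4*I]


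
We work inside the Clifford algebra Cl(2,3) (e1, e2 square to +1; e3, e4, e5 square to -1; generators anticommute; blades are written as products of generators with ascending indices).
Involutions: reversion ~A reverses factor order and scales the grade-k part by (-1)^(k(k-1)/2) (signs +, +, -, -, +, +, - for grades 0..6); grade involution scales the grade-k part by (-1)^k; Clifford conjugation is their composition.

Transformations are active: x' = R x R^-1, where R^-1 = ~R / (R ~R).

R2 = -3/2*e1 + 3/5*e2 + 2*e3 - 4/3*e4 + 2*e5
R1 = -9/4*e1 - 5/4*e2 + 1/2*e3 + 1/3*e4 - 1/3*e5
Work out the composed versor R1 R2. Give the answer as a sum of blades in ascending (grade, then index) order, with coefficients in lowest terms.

Distribute over the terms of R1 (each basis-blade product reordered to ascending indices, repeated generators contracted through their squares):
(-9/4*e1) R2 = 27/8 - 27/20*e1 e2 - 9/2*e1 e3 + 3*e1 e4 - 9/2*e1 e5
(-5/4*e2) R2 = -3/4 - 15/8*e1 e2 - 5/2*e2 e3 + 5/3*e2 e4 - 5/2*e2 e5
(1/2*e3) R2 = -1 + 3/4*e1 e3 - 3/10*e2 e3 - 2/3*e3 e4 + e3 e5
(1/3*e4) R2 = 4/9 + 1/2*e1 e4 - 1/5*e2 e4 - 2/3*e3 e4 + 2/3*e4 e5
(-1/3*e5) R2 = 2/3 - 1/2*e1 e5 + 1/5*e2 e5 + 2/3*e3 e5 - 4/9*e4 e5
Summing the partial products and collecting blades:
Answer: 197/72 - 129/40*e1 e2 - 15/4*e1 e3 + 7/2*e1 e4 - 5*e1 e5 - 14/5*e2 e3 + 22/15*e2 e4 - 23/10*e2 e5 - 4/3*e3 e4 + 5/3*e3 e5 + 2/9*e4 e5


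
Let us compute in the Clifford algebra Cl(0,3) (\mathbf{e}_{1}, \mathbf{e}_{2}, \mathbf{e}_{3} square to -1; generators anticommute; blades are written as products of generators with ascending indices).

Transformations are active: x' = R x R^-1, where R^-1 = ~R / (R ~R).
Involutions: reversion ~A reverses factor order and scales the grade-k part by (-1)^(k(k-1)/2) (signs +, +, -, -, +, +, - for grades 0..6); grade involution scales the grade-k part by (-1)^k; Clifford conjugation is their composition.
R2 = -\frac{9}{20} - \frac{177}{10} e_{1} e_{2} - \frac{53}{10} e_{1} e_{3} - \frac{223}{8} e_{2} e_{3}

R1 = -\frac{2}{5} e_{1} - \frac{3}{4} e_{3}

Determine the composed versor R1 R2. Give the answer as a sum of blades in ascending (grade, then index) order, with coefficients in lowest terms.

Distribute over the terms of R1 (each basis-blade product reordered to ascending indices, repeated generators contracted through their squares):
(-\frac{2}{5} e_{1}) R2 = \frac{9}{50} e_{1} - \frac{177}{25} e_{2} - \frac{53}{25} e_{3} + \frac{223}{20} e_{1} e_{2} e_{3}
(-\frac{3}{4} e_{3}) R2 = \frac{159}{40} e_{1} + \frac{669}{32} e_{2} + \frac{27}{80} e_{3} + \frac{531}{40} e_{1} e_{2} e_{3}
Summing the partial products and collecting blades:
Answer: \frac{831}{200} e_{1} + \frac{11061}{800} e_{2} - \frac{713}{400} e_{3} + \frac{977}{40} e_{1} e_{2} e_{3}


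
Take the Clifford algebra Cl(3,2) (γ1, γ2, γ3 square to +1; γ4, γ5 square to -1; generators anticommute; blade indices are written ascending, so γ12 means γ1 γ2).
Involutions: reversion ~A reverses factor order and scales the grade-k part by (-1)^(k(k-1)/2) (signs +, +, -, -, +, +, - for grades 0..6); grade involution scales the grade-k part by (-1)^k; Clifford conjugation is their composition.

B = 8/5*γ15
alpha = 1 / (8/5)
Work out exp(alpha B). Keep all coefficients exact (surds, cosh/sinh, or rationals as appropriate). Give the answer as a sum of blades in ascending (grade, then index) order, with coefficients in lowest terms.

B^2 = (8/5)^2*(γ15)^2 = 64/25*(+1) = 64/25 (a basis 2-blade squares to minus the product of its generators' squares).
B^2 = 64/25 — the positive square puts this in the hyperbolic regime; l = 8/5, alpha*l = 1, so exp(alpha B) = cosh(1) + (sinh(1)/(8/5))*B = cosh(1) + (5*sinh(1)/8)*B.
Answer: cosh(1) + sinh(1)*γ15


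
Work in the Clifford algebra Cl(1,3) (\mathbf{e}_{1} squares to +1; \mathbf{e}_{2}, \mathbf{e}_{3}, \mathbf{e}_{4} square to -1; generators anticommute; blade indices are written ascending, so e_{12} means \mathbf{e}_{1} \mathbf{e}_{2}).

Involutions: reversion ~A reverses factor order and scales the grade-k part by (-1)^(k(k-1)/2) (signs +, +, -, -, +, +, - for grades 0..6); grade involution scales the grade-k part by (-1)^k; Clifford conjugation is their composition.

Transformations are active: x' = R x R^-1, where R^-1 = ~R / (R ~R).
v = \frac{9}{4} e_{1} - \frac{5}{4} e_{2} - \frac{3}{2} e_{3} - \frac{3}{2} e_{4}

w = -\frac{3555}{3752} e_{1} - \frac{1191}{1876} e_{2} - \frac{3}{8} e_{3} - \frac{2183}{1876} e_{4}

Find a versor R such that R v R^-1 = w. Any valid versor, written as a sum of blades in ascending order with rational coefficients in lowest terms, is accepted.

R = v + w = \frac{4887}{3752} e_{1} - \frac{884}{469} e_{2} - \frac{15}{8} e_{3} - \frac{4997}{1876} e_{4} works: the equal norms (-1) guarantee its sandwich swaps v into w.
Answer: \frac{4887}{3752} e_{1} - \frac{884}{469} e_{2} - \frac{15}{8} e_{3} - \frac{4997}{1876} e_{4}


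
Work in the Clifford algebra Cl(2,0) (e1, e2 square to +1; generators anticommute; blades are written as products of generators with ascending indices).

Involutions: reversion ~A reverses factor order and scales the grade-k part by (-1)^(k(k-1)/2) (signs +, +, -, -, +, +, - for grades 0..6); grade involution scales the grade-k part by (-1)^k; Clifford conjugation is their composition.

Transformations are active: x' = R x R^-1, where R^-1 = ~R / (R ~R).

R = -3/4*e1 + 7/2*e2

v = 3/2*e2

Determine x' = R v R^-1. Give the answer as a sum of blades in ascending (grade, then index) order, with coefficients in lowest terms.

~R = -3/4*e1 + 7/2*e2, and R ~R = 205/16, so R^-1 = ~R / (205/16).
R v = 21/4 - 9/8*e1 e2
Answer: -126/205*e1 + 561/410*e2


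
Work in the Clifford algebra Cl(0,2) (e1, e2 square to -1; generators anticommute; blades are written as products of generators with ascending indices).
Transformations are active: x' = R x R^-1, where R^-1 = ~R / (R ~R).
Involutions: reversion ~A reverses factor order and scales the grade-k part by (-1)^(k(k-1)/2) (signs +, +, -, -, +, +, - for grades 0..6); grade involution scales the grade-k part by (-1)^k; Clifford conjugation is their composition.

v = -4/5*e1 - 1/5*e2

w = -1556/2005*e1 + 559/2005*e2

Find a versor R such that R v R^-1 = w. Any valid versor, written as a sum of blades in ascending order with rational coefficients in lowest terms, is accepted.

Since q(v) = q(w) = -17/25, the sum R = v + w = -632/401*e1 + 158/2005*e2 does the job whenever invertible.
Answer: -632/401*e1 + 158/2005*e2


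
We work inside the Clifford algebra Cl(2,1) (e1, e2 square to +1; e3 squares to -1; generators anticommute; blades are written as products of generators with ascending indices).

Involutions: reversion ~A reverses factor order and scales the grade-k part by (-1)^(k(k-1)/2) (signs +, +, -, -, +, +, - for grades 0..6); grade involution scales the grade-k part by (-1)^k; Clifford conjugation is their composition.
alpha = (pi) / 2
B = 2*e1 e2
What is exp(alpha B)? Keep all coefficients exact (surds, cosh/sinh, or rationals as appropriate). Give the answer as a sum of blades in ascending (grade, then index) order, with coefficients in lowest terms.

B^2 = (2)^2*(e1 e2)^2 = 4*(-1) = -4 (a basis 2-blade squares to minus the product of its generators' squares).
B^2 = -4 — the series telescopes trigonometrically here: l = 2, alpha*l = pi, so exp(alpha B) = cos(pi) + (sin(pi)/2)*B = -1 + (0)*B.
Answer: -1


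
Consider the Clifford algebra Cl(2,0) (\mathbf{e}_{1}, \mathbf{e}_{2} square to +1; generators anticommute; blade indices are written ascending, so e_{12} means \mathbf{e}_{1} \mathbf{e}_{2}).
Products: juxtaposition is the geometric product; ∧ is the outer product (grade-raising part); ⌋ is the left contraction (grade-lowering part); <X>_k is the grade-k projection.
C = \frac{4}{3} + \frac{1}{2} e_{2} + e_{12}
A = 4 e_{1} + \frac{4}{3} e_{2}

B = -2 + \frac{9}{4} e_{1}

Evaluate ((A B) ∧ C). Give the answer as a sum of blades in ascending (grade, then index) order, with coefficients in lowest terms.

step 1: 9 - 8 e_{1} - \frac{8}{3} e_{2} - 3 e_{12}
step 2: 12 - \frac{32}{3} e_{1} + \frac{17}{18} e_{2} + e_{12}
Answer: 12 - \frac{32}{3} e_{1} + \frac{17}{18} e_{2} + e_{12}


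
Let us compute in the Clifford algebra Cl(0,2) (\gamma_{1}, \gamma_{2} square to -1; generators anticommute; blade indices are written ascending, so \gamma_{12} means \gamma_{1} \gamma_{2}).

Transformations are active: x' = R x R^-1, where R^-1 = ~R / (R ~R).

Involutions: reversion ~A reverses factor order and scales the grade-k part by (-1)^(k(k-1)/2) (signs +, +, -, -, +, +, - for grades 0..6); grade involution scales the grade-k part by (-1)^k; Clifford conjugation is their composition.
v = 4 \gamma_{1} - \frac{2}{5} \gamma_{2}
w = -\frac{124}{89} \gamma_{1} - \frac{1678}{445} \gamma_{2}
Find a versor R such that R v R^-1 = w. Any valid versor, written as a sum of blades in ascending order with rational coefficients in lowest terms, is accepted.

Sketch: the shared square -\frac{404}{25} makes R = v + w = \frac{232}{89} \gamma_{1} - \frac{1856}{445} \gamma_{2} the natural versor; its sandwich fixes that direction, negates (v - w)/2, and sends v to w.
Answer: \frac{232}{89} \gamma_{1} - \frac{1856}{445} \gamma_{2}


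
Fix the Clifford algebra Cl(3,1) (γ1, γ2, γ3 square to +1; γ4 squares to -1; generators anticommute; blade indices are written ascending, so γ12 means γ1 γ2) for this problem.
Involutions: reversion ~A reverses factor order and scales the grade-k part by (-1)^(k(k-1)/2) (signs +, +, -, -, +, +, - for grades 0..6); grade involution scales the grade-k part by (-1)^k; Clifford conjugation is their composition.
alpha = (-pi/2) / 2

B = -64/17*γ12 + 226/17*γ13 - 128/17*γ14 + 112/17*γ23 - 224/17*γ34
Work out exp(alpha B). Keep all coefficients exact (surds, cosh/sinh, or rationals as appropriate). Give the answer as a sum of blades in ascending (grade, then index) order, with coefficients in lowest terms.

B^2 term by term: the squares give (-64/17)^2*(γ12)^2 + (226/17)^2*(γ13)^2 + (-128/17)^2*(γ14)^2 + (112/17)^2*(γ23)^2 + (-224/17)^2*(γ34)^2 = 4096/289*(-1) + 51076/289*(-1) + 16384/289*(+1) + 12544/289*(-1) + 50176/289*(+1) = -4 (each basis 2-blade squares to minus the product of its generators' squares); cross terms between blades sharing an index anticommute and cancel; the commuting (index-disjoint) pairs give grade-4 terms 2*c*c'*(blade product), which cancel blade by blade — γ1234: 28672/289 - 28672/289 = 0 — confirming B is simple. So B^2 = -4.
B^2 = -4 — B^2 < 0, so the exponential closes trigonometrically: l = 2, alpha*l = -pi/2, so exp(alpha B) = cos(-pi/2) + (sin(-pi/2)/2)*B = 0 + (-1/2)*B.
Answer: 32/17*γ12 - 113/17*γ13 + 64/17*γ14 - 56/17*γ23 + 112/17*γ34


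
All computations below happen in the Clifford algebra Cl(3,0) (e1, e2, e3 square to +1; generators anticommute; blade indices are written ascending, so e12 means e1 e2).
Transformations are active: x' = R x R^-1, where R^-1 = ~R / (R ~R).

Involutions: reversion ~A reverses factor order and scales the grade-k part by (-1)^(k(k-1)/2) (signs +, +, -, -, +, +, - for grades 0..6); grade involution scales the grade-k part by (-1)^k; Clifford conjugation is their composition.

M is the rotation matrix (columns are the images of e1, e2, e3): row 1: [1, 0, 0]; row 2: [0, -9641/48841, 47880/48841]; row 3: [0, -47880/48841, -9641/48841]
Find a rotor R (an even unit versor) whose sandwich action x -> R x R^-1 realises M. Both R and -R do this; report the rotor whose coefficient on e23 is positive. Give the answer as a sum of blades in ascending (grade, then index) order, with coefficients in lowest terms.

Method: write R = a + b12*e12 + b13*e13 + b23*e23 with a^2 + b12^2 + b13^2 + b23^2 = 1 (so R^-1 = ~R). Expanding the columns R e_j ~R gives tr M = 4a^2 - 1 and, from the antisymmetric part, M21 - M12 = -4a*b12, M13 - M31 = 4a*b13, M32 - M23 = -4a*b23.
Here tr M = 29559/48841, so a^2 = (1 + tr M)/4 = 19600/48841 and a = ±140/221. Taking a = 140/221: M21 - M12 = 0, M13 - M31 = 0, M32 - M23 = -95760/48841, giving b12 = 0, b13 = 0, b23 = 171/221, i.e. R = 140/221 + 171/221*e23.
Its e23 coefficient is already positive.
Answer: 140/221 + 171/221*e23. Sheet selection: the two-to-one cover makes ±R indistinguishable at the matrix level (trace 29559/48841), so uniqueness comes from the required sign on e23.


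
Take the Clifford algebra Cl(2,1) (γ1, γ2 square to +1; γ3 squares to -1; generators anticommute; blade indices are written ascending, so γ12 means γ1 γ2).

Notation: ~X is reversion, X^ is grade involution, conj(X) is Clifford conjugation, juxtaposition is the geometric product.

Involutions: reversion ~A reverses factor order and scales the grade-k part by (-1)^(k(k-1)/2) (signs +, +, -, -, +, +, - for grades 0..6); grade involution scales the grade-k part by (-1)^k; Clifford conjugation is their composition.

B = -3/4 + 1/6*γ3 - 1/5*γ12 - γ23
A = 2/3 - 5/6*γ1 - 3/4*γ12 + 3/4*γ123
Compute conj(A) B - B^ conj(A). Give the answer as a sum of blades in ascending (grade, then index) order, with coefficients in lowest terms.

first term: -7/20 - 11/8*γ1 - 1/6*γ2 + 47/180*γ3 - 197/240*γ12 - 11/18*γ13 - 2/3*γ23 - 61/48*γ123
second term: -7/20 - 11/8*γ1 + 1/6*γ2 + 7/180*γ3 - 137/240*γ12 + 8/9*γ13 - 2/3*γ23 - 73/48*γ123
Answer: -1/3*γ2 + 2/9*γ3 - 1/4*γ12 - 3/2*γ13 + 1/4*γ123


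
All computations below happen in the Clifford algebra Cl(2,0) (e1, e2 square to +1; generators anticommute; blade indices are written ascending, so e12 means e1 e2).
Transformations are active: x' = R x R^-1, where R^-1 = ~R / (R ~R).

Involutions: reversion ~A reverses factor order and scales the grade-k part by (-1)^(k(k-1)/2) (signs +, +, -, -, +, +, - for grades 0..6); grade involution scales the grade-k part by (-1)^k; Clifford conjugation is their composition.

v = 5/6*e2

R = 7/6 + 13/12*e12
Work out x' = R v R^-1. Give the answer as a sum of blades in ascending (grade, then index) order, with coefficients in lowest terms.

~R = 7/6 - 13/12*e12, and R ~R = 365/144, so R^-1 = ~R / (365/144).
R v = 65/72*e1 + 35/36*e2
Answer: 182/219*e1 + 9/146*e2


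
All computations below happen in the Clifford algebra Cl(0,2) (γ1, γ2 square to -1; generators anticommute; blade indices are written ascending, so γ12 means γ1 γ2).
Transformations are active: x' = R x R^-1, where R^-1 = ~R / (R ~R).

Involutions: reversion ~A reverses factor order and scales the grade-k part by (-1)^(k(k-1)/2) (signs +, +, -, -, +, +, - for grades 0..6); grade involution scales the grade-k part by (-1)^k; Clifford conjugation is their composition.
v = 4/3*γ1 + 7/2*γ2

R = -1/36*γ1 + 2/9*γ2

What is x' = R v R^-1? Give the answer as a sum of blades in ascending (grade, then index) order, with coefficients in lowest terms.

~R = -1/36*γ1 + 2/9*γ2, and R ~R = -65/1296, so R^-1 = ~R / (-65/1296).
R v = -20/27 - 85/216*γ12
Answer: -28/13*γ1 + 239/78*γ2


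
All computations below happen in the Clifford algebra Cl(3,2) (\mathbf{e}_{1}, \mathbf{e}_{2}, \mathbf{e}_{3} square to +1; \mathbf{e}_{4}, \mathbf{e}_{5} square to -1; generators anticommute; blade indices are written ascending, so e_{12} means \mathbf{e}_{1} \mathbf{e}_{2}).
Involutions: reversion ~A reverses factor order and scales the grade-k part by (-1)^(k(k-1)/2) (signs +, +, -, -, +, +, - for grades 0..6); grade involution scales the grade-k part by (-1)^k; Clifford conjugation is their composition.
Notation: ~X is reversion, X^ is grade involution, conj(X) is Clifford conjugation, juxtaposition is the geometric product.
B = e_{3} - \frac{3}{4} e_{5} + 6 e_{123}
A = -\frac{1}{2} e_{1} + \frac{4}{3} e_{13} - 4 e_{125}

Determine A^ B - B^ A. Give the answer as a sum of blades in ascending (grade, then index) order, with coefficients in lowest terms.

first term: \frac{4}{3} e_{1} + 8 e_{2} + 3 e_{12} + \frac{1}{2} e_{13} - \frac{3}{8} e_{15} + 3 e_{23} + 24 e_{35} - e_{135} - 4 e_{1235}
second term: \frac{4}{3} e_{1} - 8 e_{2} + 3 e_{12} - \frac{1}{2} e_{13} + \frac{3}{8} e_{15} + 3 e_{23} - 24 e_{35} + e_{135} + 4 e_{1235}
Answer: 16 e_{2} + e_{13} - \frac{3}{4} e_{15} + 48 e_{35} - 2 e_{135} - 8 e_{1235}


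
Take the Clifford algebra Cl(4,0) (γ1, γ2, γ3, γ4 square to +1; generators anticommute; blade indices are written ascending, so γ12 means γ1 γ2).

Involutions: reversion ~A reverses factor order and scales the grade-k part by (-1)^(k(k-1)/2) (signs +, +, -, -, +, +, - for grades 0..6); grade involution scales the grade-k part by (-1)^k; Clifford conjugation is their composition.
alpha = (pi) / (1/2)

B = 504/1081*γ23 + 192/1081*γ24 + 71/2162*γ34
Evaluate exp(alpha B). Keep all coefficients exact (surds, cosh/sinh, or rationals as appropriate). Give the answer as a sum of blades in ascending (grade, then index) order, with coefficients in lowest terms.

B^2 term by term: the squares give (504/1081)^2*(γ23)^2 + (192/1081)^2*(γ24)^2 + (71/2162)^2*(γ34)^2 = 254016/1168561*(-1) + 36864/1168561*(-1) + 5041/4674244*(-1) = -1/4 (each basis 2-blade squares to minus the product of its generators' squares); cross terms between blades sharing an index anticommute and cancel. So B^2 = -1/4.
B^2 = -1/4 — circular case — the even/odd split gives cos and sin: l = 1/2, alpha*l = pi, so exp(alpha B) = cos(pi) + (sin(pi)/(1/2))*B = -1 + (0)*B.
Answer: -1
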